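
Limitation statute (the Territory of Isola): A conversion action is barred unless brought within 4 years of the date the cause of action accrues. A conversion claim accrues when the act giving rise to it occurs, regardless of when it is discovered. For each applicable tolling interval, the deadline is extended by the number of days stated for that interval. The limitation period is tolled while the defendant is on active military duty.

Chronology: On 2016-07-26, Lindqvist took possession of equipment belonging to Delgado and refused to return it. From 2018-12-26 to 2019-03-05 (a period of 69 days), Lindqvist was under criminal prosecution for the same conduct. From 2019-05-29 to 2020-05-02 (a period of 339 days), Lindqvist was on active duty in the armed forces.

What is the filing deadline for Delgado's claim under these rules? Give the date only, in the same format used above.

2021-06-30

The limitation period began to run on 2016-07-26.
4 years from 2016-07-26 is 2020-07-26.
Because the defendant's active military service ran from 2019-05-29 to 2020-05-02, the deadline is extended by 339 days to 2021-06-30.
The pending criminal prosecution from 2018-12-26 to 2019-03-05 does not toll the period, because no stated rule makes a criminal prosecution a tolling event.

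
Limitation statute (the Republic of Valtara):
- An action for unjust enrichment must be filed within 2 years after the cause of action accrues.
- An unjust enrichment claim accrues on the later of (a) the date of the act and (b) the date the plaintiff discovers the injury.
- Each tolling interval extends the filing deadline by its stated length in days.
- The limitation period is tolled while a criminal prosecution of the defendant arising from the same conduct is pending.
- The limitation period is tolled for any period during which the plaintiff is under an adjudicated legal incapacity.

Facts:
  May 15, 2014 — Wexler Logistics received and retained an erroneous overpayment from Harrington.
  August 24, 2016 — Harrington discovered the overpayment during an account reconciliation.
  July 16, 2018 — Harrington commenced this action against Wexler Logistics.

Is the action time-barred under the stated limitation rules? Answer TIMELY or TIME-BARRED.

Taking the later of the act (May 15, 2014) and discovery (August 24, 2016), the claim accrued on August 24, 2016.
2 years from August 24, 2016 is August 24, 2018.
The July 16, 2018 filing precedes the August 24, 2018 deadline; the claim is timely.

TIMELY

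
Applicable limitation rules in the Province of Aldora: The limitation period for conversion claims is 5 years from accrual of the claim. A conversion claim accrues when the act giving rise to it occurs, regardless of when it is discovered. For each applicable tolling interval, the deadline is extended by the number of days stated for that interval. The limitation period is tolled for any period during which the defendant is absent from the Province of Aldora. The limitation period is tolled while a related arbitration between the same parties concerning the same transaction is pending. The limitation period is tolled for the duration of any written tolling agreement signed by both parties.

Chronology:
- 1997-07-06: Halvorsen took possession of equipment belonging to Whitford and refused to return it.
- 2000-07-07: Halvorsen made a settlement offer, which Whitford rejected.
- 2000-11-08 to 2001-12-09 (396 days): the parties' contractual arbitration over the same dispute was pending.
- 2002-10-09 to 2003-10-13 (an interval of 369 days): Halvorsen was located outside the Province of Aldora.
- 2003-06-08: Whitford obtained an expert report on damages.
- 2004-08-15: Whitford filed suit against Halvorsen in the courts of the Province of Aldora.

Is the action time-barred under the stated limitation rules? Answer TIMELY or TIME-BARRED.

The claim accrued on 1997-07-06, when the wrongful act occurred.
5 years from 1997-07-06 is 2002-07-06.
Because the pending related arbitration ran from 2000-11-08 to 2001-12-09, the deadline is extended by 396 days to 2003-08-06.
Because the defendant's absence from the jurisdiction ran from 2002-10-09 to 2003-10-13, the deadline is extended by 369 days to 2004-08-09.
None of the other events listed affects the running of the period under the stated rules.
The 2004-08-15 filing falls after the 2004-08-09 deadline; the claim is time-barred.

TIME-BARRED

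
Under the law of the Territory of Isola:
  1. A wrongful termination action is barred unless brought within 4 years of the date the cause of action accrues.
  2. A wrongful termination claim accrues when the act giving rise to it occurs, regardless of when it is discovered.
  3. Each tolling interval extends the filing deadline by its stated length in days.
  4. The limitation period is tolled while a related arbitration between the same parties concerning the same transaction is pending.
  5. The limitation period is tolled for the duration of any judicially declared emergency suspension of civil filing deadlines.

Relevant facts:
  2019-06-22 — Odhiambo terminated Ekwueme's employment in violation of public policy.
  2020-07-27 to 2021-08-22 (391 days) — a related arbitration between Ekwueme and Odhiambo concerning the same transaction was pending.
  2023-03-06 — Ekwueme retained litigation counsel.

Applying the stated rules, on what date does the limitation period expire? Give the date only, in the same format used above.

The cause of action accrued on 2019-06-22, the date of the act.
The untolled deadline — 4 years after 2019-06-22 — is 2023-06-22.
The pending related arbitration from 2020-07-27 to 2021-08-22 tolled the period for 391 days, extending the deadline to 2024-07-17.
None of the other events listed affects the running of the period under the stated rules.

2024-07-17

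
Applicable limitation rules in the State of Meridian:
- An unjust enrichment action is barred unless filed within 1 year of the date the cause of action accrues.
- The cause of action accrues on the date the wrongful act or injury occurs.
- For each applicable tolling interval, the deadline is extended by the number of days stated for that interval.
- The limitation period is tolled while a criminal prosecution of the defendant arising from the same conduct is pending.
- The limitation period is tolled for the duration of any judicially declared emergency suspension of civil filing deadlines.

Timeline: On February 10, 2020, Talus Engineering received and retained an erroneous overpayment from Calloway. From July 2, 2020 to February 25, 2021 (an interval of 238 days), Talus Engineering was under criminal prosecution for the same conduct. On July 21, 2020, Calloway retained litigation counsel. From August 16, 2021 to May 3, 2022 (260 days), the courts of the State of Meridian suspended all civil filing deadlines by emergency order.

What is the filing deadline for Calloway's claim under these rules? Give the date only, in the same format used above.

The limitation period began to run on February 10, 2020.
1 year from February 10, 2020 is February 10, 2021.
The period was tolled for 238 days by the pending criminal prosecution (July 2, 2020 to February 25, 2021), pushing the deadline to October 6, 2021.
The period was tolled for 260 days by the emergency suspension of filing deadlines (August 16, 2021 to May 3, 2022), pushing the deadline to June 23, 2022.
None of the other events listed affects the running of the period under the stated rules.

June 23, 2022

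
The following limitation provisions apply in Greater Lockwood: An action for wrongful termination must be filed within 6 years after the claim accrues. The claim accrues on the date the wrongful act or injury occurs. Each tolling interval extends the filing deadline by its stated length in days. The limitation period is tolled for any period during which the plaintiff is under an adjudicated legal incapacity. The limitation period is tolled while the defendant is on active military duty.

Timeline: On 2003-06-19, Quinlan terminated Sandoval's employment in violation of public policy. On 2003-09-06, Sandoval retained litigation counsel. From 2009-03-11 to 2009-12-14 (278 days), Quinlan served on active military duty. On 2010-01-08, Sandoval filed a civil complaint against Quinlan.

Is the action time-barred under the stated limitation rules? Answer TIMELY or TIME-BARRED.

TIMELY

The claim accrued on 2003-06-19, the date of the act.
6 years from 2003-06-19 is 2009-06-19.
The defendant's active military service from 2009-03-11 to 2009-12-14 tolled the period for 278 days, extending the deadline to 2010-03-24.
The other events in the timeline have no effect on the limitation period under the stated rules.
Filing on 2010-01-08 beat the 2010-03-24 deadline — the action is timely.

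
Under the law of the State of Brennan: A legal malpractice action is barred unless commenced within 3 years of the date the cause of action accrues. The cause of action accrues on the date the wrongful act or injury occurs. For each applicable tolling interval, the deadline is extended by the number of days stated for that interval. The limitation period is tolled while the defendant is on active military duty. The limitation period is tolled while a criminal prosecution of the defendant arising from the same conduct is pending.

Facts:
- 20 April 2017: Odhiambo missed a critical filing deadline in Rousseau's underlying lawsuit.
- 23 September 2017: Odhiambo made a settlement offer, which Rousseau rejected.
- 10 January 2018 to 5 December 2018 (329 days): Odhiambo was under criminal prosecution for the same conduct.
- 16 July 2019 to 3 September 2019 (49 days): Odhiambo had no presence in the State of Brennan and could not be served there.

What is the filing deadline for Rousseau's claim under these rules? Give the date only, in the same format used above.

15 March 2021

The cause of action accrued on 20 April 2017, the date of the act.
The untolled deadline — 3 years after 20 April 2017 — is 20 April 2020.
The pending criminal prosecution from 10 January 2018 to 5 December 2018 tolled the period for 329 days, extending the deadline to 15 March 2021.
The defendant's absence from the jurisdiction from 16 July 2019 to 3 September 2019 does not toll the period, because no stated rule makes the defendant's absence a tolling event.
Nothing else in the chronology tolls or restarts the period.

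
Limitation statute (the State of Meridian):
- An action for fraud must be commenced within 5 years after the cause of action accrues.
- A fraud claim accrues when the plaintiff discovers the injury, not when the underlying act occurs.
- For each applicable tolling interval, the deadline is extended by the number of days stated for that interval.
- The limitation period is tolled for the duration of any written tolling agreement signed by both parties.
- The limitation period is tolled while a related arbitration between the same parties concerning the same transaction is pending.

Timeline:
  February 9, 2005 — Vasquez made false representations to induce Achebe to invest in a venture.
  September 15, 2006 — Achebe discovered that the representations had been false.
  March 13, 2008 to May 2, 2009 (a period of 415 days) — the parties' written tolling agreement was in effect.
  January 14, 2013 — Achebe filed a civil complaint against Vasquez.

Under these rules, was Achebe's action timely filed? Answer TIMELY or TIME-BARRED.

TIME-BARRED

Under the discovery rule, the claim accrued on September 15, 2006, when Achebe discovered the injury — not on the February 9, 2005 date of the underlying act.
The untolled deadline — 5 years after September 15, 2006 — is September 15, 2011.
The written tolling agreement from March 13, 2008 to May 2, 2009 tolled the period for 415 days, extending the deadline to November 3, 2012.
The January 14, 2013 filing falls after the November 3, 2012 deadline; the claim is time-barred.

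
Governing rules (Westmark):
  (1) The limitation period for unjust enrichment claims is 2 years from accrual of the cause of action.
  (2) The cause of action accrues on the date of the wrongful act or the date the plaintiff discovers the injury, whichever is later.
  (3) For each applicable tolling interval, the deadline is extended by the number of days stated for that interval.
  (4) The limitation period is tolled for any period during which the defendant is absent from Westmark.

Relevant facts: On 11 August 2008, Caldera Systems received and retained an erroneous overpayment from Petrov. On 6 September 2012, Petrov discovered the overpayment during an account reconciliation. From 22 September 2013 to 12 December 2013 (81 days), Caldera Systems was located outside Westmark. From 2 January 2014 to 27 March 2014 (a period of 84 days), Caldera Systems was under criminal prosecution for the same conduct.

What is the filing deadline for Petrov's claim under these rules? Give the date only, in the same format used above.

The claim accrued on 6 September 2012 — the later of the 11 August 2008 act and the 6 September 2012 discovery.
Adding the 2 years base period to 6 September 2012 gives a deadline of 6 September 2014, before any tolling.
The period was tolled for 81 days by the defendant's absence from the jurisdiction (22 September 2013 to 12 December 2013), pushing the deadline to 26 November 2014.
Although a criminal prosecution ran from 2 January 2014 to 27 March 2014, the stated rules do not make that a tolling event, so it is disregarded.

26 November 2014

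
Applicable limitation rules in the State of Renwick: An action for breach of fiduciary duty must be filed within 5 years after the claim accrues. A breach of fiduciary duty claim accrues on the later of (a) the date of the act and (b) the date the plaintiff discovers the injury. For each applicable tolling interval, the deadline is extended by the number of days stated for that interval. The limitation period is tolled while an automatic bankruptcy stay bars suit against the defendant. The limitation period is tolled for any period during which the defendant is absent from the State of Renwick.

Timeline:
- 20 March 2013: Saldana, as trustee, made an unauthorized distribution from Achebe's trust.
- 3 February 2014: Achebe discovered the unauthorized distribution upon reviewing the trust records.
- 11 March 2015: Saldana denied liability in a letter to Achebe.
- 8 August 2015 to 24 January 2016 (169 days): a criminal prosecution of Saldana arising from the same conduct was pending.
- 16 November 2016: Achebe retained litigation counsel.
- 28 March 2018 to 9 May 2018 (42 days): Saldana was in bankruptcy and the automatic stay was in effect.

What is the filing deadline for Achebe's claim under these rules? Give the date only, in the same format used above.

Taking the later of the act (20 March 2013) and discovery (3 February 2014), the claim accrued on 3 February 2014.
5 years from 3 February 2014 is 3 February 2019.
Because the automatic bankruptcy stay ran from 28 March 2018 to 9 May 2018, the deadline is extended by 42 days to 17 March 2019.
The pending criminal prosecution from 8 August 2015 to 24 January 2016 does not toll the period, because no stated rule makes a criminal prosecution a tolling event.
None of the other events listed affects the running of the period under the stated rules.

17 March 2019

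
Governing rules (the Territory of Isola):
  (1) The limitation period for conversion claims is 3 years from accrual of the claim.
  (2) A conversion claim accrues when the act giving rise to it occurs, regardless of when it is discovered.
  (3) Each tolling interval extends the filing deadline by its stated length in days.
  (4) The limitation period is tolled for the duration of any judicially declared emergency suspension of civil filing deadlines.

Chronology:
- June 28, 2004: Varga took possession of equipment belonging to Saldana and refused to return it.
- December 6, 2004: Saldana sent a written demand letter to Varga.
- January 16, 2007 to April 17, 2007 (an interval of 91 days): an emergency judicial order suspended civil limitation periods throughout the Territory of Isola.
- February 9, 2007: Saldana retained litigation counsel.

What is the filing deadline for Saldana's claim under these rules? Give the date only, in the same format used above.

September 27, 2007

The claim accrued on June 28, 2004, when the wrongful act occurred.
The untolled deadline — 3 years after June 28, 2004 — is June 28, 2007.
The emergency suspension of filing deadlines from January 16, 2007 to April 17, 2007 tolled the period for 91 days, extending the deadline to September 27, 2007.
None of the other events listed affects the running of the period under the stated rules.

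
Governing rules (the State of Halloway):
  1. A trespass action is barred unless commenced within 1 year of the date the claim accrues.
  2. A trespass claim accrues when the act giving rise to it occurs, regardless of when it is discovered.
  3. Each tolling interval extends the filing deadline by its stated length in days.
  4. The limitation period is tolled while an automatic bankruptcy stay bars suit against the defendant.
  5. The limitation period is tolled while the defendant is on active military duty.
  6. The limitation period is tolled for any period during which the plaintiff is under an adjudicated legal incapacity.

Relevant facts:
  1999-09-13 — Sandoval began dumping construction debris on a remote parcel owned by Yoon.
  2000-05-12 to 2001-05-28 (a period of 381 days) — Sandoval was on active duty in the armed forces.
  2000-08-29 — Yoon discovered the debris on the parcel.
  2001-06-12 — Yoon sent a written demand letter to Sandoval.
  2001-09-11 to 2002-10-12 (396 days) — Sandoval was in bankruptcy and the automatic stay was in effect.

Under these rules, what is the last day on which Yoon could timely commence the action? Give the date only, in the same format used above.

2002-10-30

Accrual is governed by the date of the act, so the period began to run on 1999-09-13; the later discovery on 2000-08-29 is irrelevant under the stated rule.
Adding the 1 year base period to 1999-09-13 gives a deadline of 2000-09-13, before any tolling.
The defendant's active military service from 2000-05-12 to 2001-05-28 tolled the period for 381 days, extending the deadline to 2001-09-29.
The period was tolled for 396 days by the automatic bankruptcy stay (2001-09-11 to 2002-10-12), pushing the deadline to 2002-10-30.
Nothing else in the chronology tolls or restarts the period.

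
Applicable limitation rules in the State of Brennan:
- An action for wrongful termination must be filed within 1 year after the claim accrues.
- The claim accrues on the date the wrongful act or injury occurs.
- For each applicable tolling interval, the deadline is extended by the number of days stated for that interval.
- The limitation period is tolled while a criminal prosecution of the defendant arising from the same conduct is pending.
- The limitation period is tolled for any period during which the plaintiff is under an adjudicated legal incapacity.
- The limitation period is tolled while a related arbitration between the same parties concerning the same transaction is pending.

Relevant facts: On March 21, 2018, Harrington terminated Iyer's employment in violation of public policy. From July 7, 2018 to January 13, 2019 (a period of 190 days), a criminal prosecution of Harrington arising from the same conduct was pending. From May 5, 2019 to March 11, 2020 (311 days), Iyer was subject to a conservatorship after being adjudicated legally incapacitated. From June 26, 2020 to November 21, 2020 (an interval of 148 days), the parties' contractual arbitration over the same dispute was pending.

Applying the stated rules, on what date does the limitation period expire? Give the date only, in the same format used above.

The limitation period began to run on March 21, 2018.
The untolled deadline — 1 year after March 21, 2018 — is March 21, 2019.
The pending criminal prosecution from July 7, 2018 to January 13, 2019 tolled the period for 190 days, extending the deadline to September 27, 2019.
Because the plaintiff's legal incapacity ran from May 5, 2019 to March 11, 2020, the deadline is extended by 311 days to August 3, 2020.
Because the pending related arbitration ran from June 26, 2020 to November 21, 2020, the deadline is extended by 148 days to December 29, 2020.

December 29, 2020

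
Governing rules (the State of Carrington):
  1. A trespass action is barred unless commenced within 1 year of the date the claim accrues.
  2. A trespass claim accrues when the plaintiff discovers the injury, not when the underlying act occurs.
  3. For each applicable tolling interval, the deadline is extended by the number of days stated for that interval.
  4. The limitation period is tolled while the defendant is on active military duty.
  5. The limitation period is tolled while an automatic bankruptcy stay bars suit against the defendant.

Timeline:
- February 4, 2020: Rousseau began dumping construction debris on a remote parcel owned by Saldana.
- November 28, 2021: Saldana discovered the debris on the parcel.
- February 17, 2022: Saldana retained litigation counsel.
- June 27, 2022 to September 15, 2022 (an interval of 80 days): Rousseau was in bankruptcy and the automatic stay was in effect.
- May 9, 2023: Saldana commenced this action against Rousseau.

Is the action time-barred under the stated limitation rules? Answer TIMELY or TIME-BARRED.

Under the discovery rule, the claim accrued on November 28, 2021, when Saldana discovered the injury — not on the February 4, 2020 date of the underlying act.
1 year from November 28, 2021 is November 28, 2022.
The automatic bankruptcy stay from June 27, 2022 to September 15, 2022 tolled the period for 80 days, extending the deadline to February 16, 2023.
The other events in the timeline have no effect on the limitation period under the stated rules.
The May 9, 2023 filing falls after the February 16, 2023 deadline; the claim is time-barred.

TIME-BARRED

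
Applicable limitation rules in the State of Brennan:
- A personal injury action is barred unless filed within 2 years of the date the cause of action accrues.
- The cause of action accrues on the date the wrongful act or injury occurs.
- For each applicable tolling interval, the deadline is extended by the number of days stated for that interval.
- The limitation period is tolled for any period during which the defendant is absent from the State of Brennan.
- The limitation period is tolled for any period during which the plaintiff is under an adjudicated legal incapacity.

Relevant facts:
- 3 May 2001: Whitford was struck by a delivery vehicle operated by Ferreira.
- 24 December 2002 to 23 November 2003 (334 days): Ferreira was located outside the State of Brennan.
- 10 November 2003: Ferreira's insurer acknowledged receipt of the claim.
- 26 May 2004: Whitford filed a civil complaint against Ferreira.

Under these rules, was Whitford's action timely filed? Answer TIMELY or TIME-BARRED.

TIME-BARRED

The claim accrued on 3 May 2001, when the wrongful act occurred.
Adding the 2 years base period to 3 May 2001 gives a deadline of 3 May 2003, before any tolling.
The period was tolled for 334 days by the defendant's absence from the jurisdiction (24 December 2002 to 23 November 2003), pushing the deadline to 1 April 2004.
The other events in the timeline have no effect on the limitation period under the stated rules.
The 26 May 2004 filing falls after the 1 April 2004 deadline; the claim is time-barred.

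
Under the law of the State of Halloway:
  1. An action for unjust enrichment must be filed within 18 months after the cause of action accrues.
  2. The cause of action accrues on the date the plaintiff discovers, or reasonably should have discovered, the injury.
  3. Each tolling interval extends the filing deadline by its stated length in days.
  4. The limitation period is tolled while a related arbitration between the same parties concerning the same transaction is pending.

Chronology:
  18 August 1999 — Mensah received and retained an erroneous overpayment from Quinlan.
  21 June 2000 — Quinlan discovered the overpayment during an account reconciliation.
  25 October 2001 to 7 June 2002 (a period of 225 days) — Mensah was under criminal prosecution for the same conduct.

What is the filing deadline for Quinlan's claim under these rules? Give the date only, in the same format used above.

Accrual is tied to discovery, so the period began on 21 June 2000 rather than on 18 August 1999 when the act occurred.
18 months from 21 June 2000 is 21 December 2001.
Although a criminal prosecution ran from 25 October 2001 to 7 June 2002, the stated rules do not make that a tolling event, so it is disregarded.

21 December 2001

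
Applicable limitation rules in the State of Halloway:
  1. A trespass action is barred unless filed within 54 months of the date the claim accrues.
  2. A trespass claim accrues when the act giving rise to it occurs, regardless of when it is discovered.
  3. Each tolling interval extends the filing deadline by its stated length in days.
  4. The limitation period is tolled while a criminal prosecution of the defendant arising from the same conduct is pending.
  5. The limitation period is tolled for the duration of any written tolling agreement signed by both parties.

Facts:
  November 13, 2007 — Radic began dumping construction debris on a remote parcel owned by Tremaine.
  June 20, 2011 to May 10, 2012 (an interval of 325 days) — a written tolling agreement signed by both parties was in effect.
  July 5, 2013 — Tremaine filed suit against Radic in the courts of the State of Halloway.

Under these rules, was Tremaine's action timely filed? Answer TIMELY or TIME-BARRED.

TIME-BARRED

The claim accrued on November 13, 2007, the date of the act.
54 months from November 13, 2007 is May 13, 2012.
The period was tolled for 325 days by the written tolling agreement (June 20, 2011 to May 10, 2012), pushing the deadline to April 3, 2013.
Tremaine filed on July 5, 2013, after the April 3, 2013 deadline, so the action is time-barred.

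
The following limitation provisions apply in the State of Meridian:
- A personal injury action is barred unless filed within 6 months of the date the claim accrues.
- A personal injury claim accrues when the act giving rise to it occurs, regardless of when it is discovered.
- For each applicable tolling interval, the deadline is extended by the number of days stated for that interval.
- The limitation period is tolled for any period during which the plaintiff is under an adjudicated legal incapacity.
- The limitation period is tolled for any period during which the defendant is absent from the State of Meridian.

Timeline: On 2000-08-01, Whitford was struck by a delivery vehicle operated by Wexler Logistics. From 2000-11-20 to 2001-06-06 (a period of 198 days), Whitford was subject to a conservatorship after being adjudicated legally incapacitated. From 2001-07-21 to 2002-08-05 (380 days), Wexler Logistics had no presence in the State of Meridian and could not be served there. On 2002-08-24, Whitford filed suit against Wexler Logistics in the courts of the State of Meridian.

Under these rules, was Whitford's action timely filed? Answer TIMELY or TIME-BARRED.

TIMELY

The claim accrued on 2000-08-01, when the wrongful act occurred.
Adding the 6 months base period to 2000-08-01 gives a deadline of 2001-02-01, before any tolling.
The plaintiff's legal incapacity from 2000-11-20 to 2001-06-06 tolled the period for 198 days, extending the deadline to 2001-08-18.
The period was tolled for 380 days by the defendant's absence from the jurisdiction (2001-07-21 to 2002-08-05), pushing the deadline to 2002-09-02.
The 2002-08-24 filing precedes the 2002-09-02 deadline; the claim is timely.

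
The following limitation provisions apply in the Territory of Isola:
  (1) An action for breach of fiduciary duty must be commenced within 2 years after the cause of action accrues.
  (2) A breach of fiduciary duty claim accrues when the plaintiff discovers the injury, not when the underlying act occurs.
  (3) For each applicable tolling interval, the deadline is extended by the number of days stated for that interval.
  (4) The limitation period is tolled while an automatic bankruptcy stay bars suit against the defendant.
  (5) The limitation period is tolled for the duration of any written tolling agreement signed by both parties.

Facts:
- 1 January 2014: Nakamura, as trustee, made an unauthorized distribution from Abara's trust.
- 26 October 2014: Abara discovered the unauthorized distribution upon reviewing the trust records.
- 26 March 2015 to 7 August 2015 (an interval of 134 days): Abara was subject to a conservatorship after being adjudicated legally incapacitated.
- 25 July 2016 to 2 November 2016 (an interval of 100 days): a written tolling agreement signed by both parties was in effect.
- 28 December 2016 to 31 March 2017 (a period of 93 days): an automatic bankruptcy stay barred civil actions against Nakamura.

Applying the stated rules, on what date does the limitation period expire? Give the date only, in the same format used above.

Under the discovery rule, the claim accrued on 26 October 2014, when Abara discovered the injury — not on the 1 January 2014 date of the underlying act.
The untolled deadline — 2 years after 26 October 2014 — is 26 October 2016.
Because the written tolling agreement ran from 25 July 2016 to 2 November 2016, the deadline is extended by 100 days to 3 February 2017.
Because the automatic bankruptcy stay ran from 28 December 2016 to 31 March 2017, the deadline is extended by 93 days to 7 May 2017.
Although the plaintiff's incapacity ran from 26 March 2015 to 7 August 2015, the stated rules do not make that a tolling event, so it is disregarded.

7 May 2017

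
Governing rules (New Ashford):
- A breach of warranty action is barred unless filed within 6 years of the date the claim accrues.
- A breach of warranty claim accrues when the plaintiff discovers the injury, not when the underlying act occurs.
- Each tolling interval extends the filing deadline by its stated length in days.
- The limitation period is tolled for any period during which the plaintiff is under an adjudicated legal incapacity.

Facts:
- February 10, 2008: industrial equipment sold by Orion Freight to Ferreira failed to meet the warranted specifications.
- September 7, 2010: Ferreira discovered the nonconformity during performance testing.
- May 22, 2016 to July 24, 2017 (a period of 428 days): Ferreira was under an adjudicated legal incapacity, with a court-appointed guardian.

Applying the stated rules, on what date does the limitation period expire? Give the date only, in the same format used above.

November 9, 2017

The claim did not accrue until Ferreira discovered the injury on September 7, 2010; the February 10, 2008 act date does not start the clock under the stated rule.
Adding the 6 years base period to September 7, 2010 gives a deadline of September 7, 2016, before any tolling.
Because the plaintiff's legal incapacity ran from May 22, 2016 to July 24, 2017, the deadline is extended by 428 days to November 9, 2017.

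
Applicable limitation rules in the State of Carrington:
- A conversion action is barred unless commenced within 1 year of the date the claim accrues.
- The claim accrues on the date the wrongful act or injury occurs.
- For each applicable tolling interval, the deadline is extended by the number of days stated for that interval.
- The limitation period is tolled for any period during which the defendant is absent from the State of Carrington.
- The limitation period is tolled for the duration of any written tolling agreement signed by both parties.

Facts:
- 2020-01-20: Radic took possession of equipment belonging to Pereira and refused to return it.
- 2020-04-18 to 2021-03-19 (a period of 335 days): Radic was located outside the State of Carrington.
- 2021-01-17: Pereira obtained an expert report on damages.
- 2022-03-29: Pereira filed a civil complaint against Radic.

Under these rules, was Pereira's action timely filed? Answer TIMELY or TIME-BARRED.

TIME-BARRED

The claim accrued on 2020-01-20, when the wrongful act occurred.
The untolled deadline — 1 year after 2020-01-20 — is 2021-01-20.
The defendant's absence from the jurisdiction from 2020-04-18 to 2021-03-19 tolled the period for 335 days, extending the deadline to 2021-12-21.
The other events in the timeline have no effect on the limitation period under the stated rules.
Pereira filed on 2022-03-29, after the 2021-12-21 deadline, so the action is time-barred.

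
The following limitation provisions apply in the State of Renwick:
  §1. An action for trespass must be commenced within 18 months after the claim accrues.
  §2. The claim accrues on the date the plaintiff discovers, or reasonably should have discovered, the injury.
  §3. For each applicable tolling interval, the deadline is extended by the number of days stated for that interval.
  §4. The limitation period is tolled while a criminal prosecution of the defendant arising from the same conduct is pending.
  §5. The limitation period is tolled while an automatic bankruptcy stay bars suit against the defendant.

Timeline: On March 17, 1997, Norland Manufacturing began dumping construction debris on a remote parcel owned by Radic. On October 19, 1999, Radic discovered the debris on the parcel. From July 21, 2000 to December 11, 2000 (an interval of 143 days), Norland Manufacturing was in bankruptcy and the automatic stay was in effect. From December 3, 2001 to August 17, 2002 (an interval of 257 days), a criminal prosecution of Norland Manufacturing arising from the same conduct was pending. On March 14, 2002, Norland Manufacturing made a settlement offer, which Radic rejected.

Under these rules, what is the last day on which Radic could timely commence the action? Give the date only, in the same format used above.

September 9, 2001

The claim did not accrue until Radic discovered the injury on October 19, 1999; the March 17, 1997 act date does not start the clock under the stated rule.
18 months from October 19, 1999 is April 19, 2001.
Because the automatic bankruptcy stay ran from July 21, 2000 to December 11, 2000, the deadline is extended by 143 days to September 9, 2001.
The pending criminal prosecution starting December 3, 2001 came too late — the period had run on September 9, 2001 — and so does not extend the deadline.
Nothing else in the chronology tolls or restarts the period.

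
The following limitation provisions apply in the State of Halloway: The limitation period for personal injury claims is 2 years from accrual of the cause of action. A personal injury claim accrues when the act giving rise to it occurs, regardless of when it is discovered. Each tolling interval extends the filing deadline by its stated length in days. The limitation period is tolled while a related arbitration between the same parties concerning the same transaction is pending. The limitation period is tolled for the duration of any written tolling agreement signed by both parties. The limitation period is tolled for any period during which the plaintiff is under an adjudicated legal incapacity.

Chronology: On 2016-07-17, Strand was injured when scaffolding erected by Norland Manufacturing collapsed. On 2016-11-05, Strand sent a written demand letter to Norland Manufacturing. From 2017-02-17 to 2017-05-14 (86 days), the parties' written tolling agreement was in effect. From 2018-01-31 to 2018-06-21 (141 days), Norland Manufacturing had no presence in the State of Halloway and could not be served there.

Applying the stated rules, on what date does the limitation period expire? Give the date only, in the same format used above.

The limitation period began to run on 2016-07-17.
The untolled deadline — 2 years after 2016-07-17 — is 2018-07-17.
The written tolling agreement from 2017-02-17 to 2017-05-14 tolled the period for 86 days, extending the deadline to 2018-10-11.
No stated provision tolls the period for the defendant's absence, so the interval from 2018-01-31 to 2018-06-21 has no effect on the deadline.
Nothing else in the chronology tolls or restarts the period.

2018-10-11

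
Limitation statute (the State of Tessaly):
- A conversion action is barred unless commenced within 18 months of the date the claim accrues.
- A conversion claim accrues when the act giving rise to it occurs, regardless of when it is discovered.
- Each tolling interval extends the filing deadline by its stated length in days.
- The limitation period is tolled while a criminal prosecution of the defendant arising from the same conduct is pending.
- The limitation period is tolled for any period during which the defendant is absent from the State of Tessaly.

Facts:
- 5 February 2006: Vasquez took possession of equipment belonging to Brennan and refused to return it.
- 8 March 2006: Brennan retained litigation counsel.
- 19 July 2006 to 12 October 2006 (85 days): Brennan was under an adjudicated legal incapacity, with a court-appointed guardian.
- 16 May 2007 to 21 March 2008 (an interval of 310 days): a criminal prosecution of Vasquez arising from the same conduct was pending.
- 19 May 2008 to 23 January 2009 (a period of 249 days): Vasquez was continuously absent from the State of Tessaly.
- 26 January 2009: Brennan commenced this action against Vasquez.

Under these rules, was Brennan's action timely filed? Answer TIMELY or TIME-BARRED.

TIMELY

The claim accrued on 5 February 2006, when the wrongful act occurred.
Adding the 18 months base period to 5 February 2006 gives a deadline of 5 August 2007, before any tolling.
Because the pending criminal prosecution ran from 16 May 2007 to 21 March 2008, the deadline is extended by 310 days to 10 June 2008.
The defendant's absence from the jurisdiction from 19 May 2008 to 23 January 2009 tolled the period for 249 days, extending the deadline to 14 February 2009.
No stated provision tolls the period for the plaintiff's incapacity, so the interval from 19 July 2006 to 12 October 2006 has no effect on the deadline.
Nothing else in the chronology tolls or restarts the period.
The 26 January 2009 filing precedes the 14 February 2009 deadline; the claim is timely.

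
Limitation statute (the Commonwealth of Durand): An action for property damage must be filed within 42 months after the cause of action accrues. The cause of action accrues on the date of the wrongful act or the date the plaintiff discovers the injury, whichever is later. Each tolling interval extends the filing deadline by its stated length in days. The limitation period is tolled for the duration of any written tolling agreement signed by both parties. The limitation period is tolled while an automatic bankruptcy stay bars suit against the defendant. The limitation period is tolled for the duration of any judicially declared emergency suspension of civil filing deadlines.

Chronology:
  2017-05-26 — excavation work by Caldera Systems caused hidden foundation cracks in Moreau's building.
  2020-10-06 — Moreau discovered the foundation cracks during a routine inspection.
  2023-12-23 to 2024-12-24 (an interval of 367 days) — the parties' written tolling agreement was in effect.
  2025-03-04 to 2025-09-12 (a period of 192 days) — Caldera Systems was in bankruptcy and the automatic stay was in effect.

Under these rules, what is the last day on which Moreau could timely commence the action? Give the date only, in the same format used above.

Taking the later of the act (2017-05-26) and discovery (2020-10-06), the claim accrued on 2020-10-06.
The untolled deadline — 42 months after 2020-10-06 — is 2024-04-06.
Because the written tolling agreement ran from 2023-12-23 to 2024-12-24, the deadline is extended by 367 days to 2025-04-08.
The period was tolled for 192 days by the automatic bankruptcy stay (2025-03-04 to 2025-09-12), pushing the deadline to 2025-10-17.

2025-10-17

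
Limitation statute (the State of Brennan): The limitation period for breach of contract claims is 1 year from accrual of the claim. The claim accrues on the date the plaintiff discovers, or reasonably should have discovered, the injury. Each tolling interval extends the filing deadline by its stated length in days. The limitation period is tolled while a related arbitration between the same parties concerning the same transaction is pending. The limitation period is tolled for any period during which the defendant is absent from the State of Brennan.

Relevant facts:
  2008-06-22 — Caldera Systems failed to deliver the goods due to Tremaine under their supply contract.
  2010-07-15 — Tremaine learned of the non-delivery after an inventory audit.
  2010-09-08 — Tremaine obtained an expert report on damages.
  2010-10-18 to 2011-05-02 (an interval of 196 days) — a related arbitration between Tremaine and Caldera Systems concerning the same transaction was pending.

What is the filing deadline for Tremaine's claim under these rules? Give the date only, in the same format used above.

Accrual is tied to discovery, so the period began on 2010-07-15 rather than on 2008-06-22 when the act occurred.
The untolled deadline — 1 year after 2010-07-15 — is 2011-07-15.
The pending related arbitration from 2010-10-18 to 2011-05-02 tolled the period for 196 days, extending the deadline to 2012-01-27.
None of the other events listed affects the running of the period under the stated rules.

2012-01-27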